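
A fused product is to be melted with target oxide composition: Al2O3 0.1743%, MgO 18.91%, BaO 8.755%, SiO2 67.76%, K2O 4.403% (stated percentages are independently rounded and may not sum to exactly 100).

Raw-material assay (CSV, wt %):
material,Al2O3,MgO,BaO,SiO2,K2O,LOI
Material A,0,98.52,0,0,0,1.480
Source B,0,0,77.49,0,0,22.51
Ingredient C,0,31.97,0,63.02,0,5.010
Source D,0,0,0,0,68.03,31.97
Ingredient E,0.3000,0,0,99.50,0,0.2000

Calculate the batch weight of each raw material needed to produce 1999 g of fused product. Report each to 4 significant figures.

Batch per 1999 g fused product:
  Material A: 281.3 g
  Source B: 225.9 g
  Ingredient C: 315.6 g
  Source D: 129.4 g
  Ingredient E: 1161 g
Total batch = 2113 g; LOI loss = 114.5 g; yield = 94.58%

Intermediates are printed rounded off to 4 significant digits alongside each step; every computation carries full float precision end to end. Each reported number is rounded only once; derived quantities, which include the yield, net glass mass, totals, LOI, the five compositions, are computed at full precision, exactly as printed in question or answer, starting from the weights at 1999 g of glass.
Target oxide masses per 1999 g fused product:
  Al2O3: 0.1743% × 1999 = 3.484 g
  MgO: 18.91% × 1999 = 378.0 g
  BaO: 8.755% × 1999 = 175.0 g
  SiO2: 67.76% × 1999 = 1355 g
  K2O: 4.403% × 1999 = 88.02 g
Oxide-by-oxide audit from the weights as reported, against the basis in use (oxide sums agree with the targets exact up to rounding of places):
  Al2O3: 1161·0.003000 = 3.483 g (target 3.484 g)
  MgO: 281.3·0.9852 + 315.6·0.3197 = 378.0 g (target 378.0 g)
  BaO: 225.9·0.7749 = 175.0 g (target 175.0 g)
  SiO2: 315.6·0.6302 + 1161·0.9950 = 1354 g (target 1355 g)
  K2O: 129.4·0.6803 = 88.03 g (target 88.02 g)
The glass-mass cross-check: the batch minus its LOI: 1999 g (the targets, summed, come to 1999 g; basis as stated: 1999 g — differing by rounding only).
Adding the batch up: Σ batch = 2113 g; Σ batch·LOI gives LOI loss = 114.5 g; yield: glass divided by total = 94.58%.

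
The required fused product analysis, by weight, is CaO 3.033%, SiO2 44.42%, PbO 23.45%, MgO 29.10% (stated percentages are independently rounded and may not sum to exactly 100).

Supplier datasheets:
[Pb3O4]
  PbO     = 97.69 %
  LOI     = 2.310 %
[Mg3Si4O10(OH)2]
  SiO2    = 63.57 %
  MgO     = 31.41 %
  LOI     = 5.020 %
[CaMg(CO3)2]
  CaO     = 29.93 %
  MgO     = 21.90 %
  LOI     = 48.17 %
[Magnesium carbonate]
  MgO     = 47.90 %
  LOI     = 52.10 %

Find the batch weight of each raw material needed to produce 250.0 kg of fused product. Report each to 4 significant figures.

All internal work holds full precision through every step; rounding to four significant digits extends to each in-between result as shown; each reported number sees exactly one rounding. All derived quantities, which include net glass mass, four oxide percentages, the yield, ignition loss, totals, are re-derived in full float precision, exactly as shown in problem or answer, using the weight values at 250.0 kg of glass.
Per-oxide target masses for 250.0 kg fused product:
  CaO: 3.033% × 250.0 = 7.582 kg
  SiO2: 44.42% × 250.0 = 111.0 kg
  PbO: 23.45% × 250.0 = 58.62 kg
  MgO: 29.10% × 250.0 = 72.75 kg
Balance tally, oxide-wise, on the weights just shown, relative to the basis at hand (delivered sums recover each target once rounding is allowed for):
  CaO: 25.33·0.2993 = 7.581 kg (target 7.582 kg)
  SiO2: 174.7·0.6357 = 111.1 kg (target 111.0 kg)
  PbO: 60.01·0.9769 = 58.62 kg (target 58.62 kg)
  MgO: 174.7·0.3141 + 25.33·0.2190 + 25.75·0.4790 = 72.75 kg (target 72.75 kg)
Glass mass check: batch Σ − ignition loss = 250.0 kg (per-oxide target masses sum to 250.0 kg; the stated basis being 250.0 kg — a pure rounding effect).
Summing the batch: Σ batch = 285.8 kg; loss to ignition Σ batch·LOI = 35.77 kg; yield: glass divided by total = 87.48%.

Batch per 250.0 kg fused product:
  Pb3O4: 60.01 kg
  Mg3Si4O10(OH)2: 174.7 kg
  CaMg(CO3)2: 25.33 kg
  Magnesium carbonate: 25.75 kg
Total batch = 285.8 kg; LOI loss = 35.77 kg; yield = 87.48%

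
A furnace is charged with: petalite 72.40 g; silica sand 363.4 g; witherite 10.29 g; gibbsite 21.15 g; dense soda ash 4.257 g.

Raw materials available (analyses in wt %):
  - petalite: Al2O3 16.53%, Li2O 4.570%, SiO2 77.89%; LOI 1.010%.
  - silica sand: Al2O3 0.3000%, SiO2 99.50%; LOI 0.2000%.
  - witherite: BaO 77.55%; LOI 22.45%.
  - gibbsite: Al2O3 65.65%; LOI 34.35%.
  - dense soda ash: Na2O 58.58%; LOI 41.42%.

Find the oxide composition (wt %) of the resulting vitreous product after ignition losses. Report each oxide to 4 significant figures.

Glass mass = 458.7 g (batch 471.5 − LOI 12.80).
Composition: Al2O3 5.874%, Na2O 0.5437%, Li2O 0.7213%, SiO2 91.12%, BaO 1.740%

Working values are shown, rounded to 4 significant digits, alongside each step. All arithmetic carries full precision at all times — each reported result carries a single rounding. The derived quantities (LOI, the yield, five oxide percentages, the totals, net glass mass) are computed from the weighed amounts for 458.7 g of glass at exact precision as they appear in question or answer.
Oxide masses out of the charge:
  Al2O3: 72.40·0.1653 + 363.4·0.003000 + 21.15·0.6565 = 26.94 g
  Na2O: 4.257·0.5858 = 2.494 g
  Li2O: 72.40·0.04570 = 3.309 g
  SiO2: 72.40·0.7789 + 363.4·0.9950 = 418.0 g
  BaO: 10.29·0.7755 = 7.980 g
LOI: 72.40·0.01010 + 363.4·0.002000 + 10.29·0.2245 + 21.15·0.3435 + 4.257·0.4142 = 12.80 g
Resulting glass, batch − LOI: 471.5 − 12.80 = 458.7 g (equal to the oxide-mass sum)
wt %: oxide over glass, times 100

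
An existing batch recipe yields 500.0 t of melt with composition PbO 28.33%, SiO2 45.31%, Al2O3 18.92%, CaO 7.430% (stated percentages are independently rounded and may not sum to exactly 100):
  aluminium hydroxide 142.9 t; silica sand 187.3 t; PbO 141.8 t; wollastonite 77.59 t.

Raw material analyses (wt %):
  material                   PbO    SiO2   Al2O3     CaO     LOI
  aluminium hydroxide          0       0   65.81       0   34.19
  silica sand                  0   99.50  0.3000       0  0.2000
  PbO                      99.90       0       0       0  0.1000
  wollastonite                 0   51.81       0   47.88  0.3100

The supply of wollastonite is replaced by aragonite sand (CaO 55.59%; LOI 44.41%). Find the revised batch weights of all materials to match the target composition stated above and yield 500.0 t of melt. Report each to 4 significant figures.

In-progress results are shown with 4-significant-digit rounding as written; every computation keeps full float precision at all times; every reported value undergoes a single rounding. All derived quantities are rebuilt in exact precision (glass mass, yield, the totals, the four compositions, ignition loss) from the batch weights at 500.0 t of glass exactly as printed in either problem or answer.
The oxide mass targets at 500.0 t melt:
  PbO: 28.33% × 500.0 = 141.6 t
  SiO2: 45.31% × 500.0 = 226.6 t
  Al2O3: 18.92% × 500.0 = 94.60 t
  CaO: 7.430% × 500.0 = 37.15 t
Per-oxide balance check on the weights just shown, on the stated basis (summed amounts equal target values once rounding is allowed for):
  PbO: 141.8·0.9990 = 141.7 t (target 141.6 t)
  SiO2: 227.7·0.9950 = 226.6 t (target 226.6 t)
  Al2O3: 142.7·0.6581 + 227.7·0.003000 = 94.59 t (target 94.60 t)
  CaO: 66.83·0.5559 = 37.15 t (target 37.15 t)
Glass mass check: Σ batch − LOI loss = 500.0 t (per-oxide target masses sum to 500.0 t; the stated basis being 500.0 t — differing by rounding only).
Summing the batch: Σ batch = 579.0 t; Σ batch·LOI gives LOI loss = 79.07 t; yield, glass over the total, = 86.35%.

Revised batch per 500.0 t melt:
  aluminium hydroxide: 142.7 t
  silica sand: 227.7 t
  PbO: 141.8 t
  aragonite sand: 66.83 t
Total batch = 579.0 t; LOI loss = 79.07 t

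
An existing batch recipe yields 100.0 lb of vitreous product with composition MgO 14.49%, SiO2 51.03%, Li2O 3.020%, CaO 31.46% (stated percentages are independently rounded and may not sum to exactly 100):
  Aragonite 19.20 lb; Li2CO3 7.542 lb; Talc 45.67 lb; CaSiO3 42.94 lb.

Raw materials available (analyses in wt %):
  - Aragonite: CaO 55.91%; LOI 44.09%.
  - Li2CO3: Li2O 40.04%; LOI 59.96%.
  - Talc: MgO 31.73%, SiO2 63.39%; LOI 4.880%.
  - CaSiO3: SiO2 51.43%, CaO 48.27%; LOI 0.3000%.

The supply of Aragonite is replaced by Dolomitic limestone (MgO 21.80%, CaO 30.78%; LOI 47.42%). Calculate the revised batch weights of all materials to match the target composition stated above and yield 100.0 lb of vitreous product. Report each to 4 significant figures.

Revised batch per 100.0 lb vitreous product:
  Dolomitic limestone: 14.98 lb
  Li2CO3: 7.542 lb
  Talc: 35.37 lb
  CaSiO3: 55.62 lb
Total batch = 113.5 lb; LOI loss = 13.52 lb

The working math runs at full precision from first step to last. Intermediates are shown with 4-significant-digit rounding across the worked steps. Each reported value carries a single rounding. All derived quantities, which include ignition loss, glass mass, the totals, the yield, the four compositions, are computed in exact precision, as they appear in problem or answer, from the batch weights per 100.0 lb of glass.
Oxide-by-oxide targets in 100.0 lb vitreous product:
  MgO: 14.49% × 100.0 = 14.49 lb
  SiO2: 51.03% × 100.0 = 51.03 lb
  Li2O: 3.020% × 100.0 = 3.020 lb
  CaO: 31.46% × 100.0 = 31.46 lb
Verifying the oxide balance using the reported weights, versus the basis set out (delivered sums recover each target given rounding of the digits):
  MgO: 14.98·0.2180 + 35.37·0.3173 = 14.49 lb (target 14.49 lb)
  SiO2: 35.37·0.6339 + 55.62·0.5143 = 51.03 lb (target 51.03 lb)
  Li2O: 7.542·0.4004 = 3.020 lb (target 3.020 lb)
  CaO: 14.98·0.3078 + 55.62·0.4827 = 31.46 lb (target 31.46 lb)
The glass-mass cross-check: whole batch net of LOI = 99.99 lb (per-oxide target masses sum to 100.0 lb; the stated basis being 100.0 lb — deltas are rounding alone).
Total batch = Σ batch = 113.5 lb; LOI removed, Σ of batch·LOI: 13.52 lb; glass ÷ batch gives a yield of 88.09%.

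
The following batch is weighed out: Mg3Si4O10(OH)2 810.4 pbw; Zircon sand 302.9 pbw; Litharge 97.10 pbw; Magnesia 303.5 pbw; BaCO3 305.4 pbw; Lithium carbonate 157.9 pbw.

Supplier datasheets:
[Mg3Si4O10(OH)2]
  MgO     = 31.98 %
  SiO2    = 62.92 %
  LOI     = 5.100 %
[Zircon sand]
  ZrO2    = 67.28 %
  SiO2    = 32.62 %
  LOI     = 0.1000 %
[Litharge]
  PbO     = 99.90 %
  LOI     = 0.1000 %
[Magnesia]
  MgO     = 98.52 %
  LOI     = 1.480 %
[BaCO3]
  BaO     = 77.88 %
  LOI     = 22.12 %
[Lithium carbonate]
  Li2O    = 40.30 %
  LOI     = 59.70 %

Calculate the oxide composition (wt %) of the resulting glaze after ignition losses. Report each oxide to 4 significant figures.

The whole derivation maintains full float precision end to end. Values along the way are shown with 4-significant-figure rounding across the worked steps — exactly one rounding goes into every reported figure; all derived quantities are computed from the batch weights for 1769 pbw of glass at exact precision (the totals, glass mass, LOI, yield, six oxide percentages), as they appear in either problem or answer.
Per-oxide mass from batch:
  MgO: 810.4·0.3198 + 303.5·0.9852 = 558.2 pbw
  BaO: 305.4·0.7788 = 237.8 pbw
  ZrO2: 302.9·0.6728 = 203.8 pbw
  Li2O: 157.9·0.4030 = 63.63 pbw
  SiO2: 810.4·0.6292 + 302.9·0.3262 = 608.7 pbw
  PbO: 97.10·0.9990 = 97.00 pbw
LOI: 810.4·0.05100 + 302.9·0.001000 + 97.10·0.001000 + 303.5·0.01480 + 305.4·0.2212 + 157.9·0.5970 = 208.0 pbw
The glass mass, total less LOI, = 1977 − 208.0 = 1769 pbw (consistent with Σ oxide mass)
oxide / glass × 100 gives the wt %

Glass mass = 1769 pbw (batch 1977 − LOI 208.0).
Composition: MgO 31.55%, BaO 13.44%, ZrO2 11.52%, Li2O 3.597%, SiO2 34.41%, PbO 5.483%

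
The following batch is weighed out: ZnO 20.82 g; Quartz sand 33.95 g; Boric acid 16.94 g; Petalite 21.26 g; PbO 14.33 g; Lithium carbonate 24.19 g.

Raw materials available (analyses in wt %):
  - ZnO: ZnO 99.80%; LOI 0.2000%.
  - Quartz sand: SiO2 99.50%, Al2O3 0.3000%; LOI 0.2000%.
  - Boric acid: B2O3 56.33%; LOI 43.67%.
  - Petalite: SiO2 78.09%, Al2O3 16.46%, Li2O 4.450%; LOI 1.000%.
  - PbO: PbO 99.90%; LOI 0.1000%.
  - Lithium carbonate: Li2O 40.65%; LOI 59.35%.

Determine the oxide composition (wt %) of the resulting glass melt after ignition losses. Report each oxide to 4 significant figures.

Glass mass = 109.4 g (batch 131.5 − LOI 22.09).
Composition: SiO2 46.05%, ZnO 18.99%, Al2O3 3.292%, B2O3 8.722%, Li2O 9.853%, PbO 13.09%

The intermediate values are displayed, rounded to 4 significant digits, within the worked lines; exact precision is carried throughout. Each reported figure takes a single rounding. The derived quantities are carried starting from the weights per 109.4 g of glass at full precision (the totals, six oxide percentages, LOI, glass mass, the yield), exactly as shown in question or answer.
Oxide masses out of the charge:
  SiO2: 33.95·0.9950 + 21.26·0.7809 = 50.38 g
  ZnO: 20.82·0.9980 = 20.78 g
  Al2O3: 33.95·0.003000 + 21.26·0.1646 = 3.601 g
  B2O3: 16.94·0.5633 = 9.542 g
  Li2O: 21.26·0.04450 + 24.19·0.4065 = 10.78 g
  PbO: 14.33·0.9990 = 14.32 g
LOI: 20.82·0.002000 + 33.95·0.002000 + 16.94·0.4367 + 21.26·0.01000 + 14.33·0.001000 + 24.19·0.5935 = 22.09 g
batch − LOI leaves glass = 131.5 − 22.09 = 109.4 g (consistent with Σ oxide mass)
percent share: oxide ÷ glass, ×100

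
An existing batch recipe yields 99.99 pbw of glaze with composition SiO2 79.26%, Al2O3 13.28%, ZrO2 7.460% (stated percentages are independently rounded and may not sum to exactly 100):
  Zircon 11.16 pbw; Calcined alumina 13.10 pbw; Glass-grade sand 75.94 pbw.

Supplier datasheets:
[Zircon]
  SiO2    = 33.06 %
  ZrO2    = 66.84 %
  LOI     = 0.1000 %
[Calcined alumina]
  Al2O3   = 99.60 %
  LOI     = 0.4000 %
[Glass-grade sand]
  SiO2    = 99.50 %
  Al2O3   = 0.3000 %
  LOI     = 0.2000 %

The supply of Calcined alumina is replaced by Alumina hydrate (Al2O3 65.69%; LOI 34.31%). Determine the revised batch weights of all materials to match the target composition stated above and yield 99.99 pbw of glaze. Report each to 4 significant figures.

Revised batch per 99.99 pbw glaze:
  Zircon: 11.16 pbw
  Alumina hydrate: 19.87 pbw
  Glass-grade sand: 75.94 pbw
Total batch = 107.0 pbw; LOI loss = 6.980 pbw

Every computation runs at full precision at all times. Values along the way are printed rounded to 4 significant digits as written — each reported figure takes just one rounding — all derived quantities are carried starting from the weights for 99.99 pbw of glass in full float precision (glass mass, three oxide percentages, the totals, yield, LOI) as set out in the problem or answer text.
The oxide mass targets at 99.99 pbw glaze:
  SiO2: 79.26% × 99.99 = 79.25 pbw
  Al2O3: 13.28% × 99.99 = 13.28 pbw
  ZrO2: 7.460% × 99.99 = 7.459 pbw
Checking each oxide sum applying the batch weights above, on the stated basis (delivered sums recover each target modulo rounding of the values):
  SiO2: 11.16·0.3306 + 75.94·0.9950 = 79.25 pbw (target 79.25 pbw)
  Al2O3: 19.87·0.6569 + 75.94·0.003000 = 13.28 pbw (target 13.28 pbw)
  ZrO2: 11.16·0.6684 = 7.459 pbw (target 7.459 pbw)
Auditing the glass mass value: total charge less LOI = 99.99 pbw (targets for the oxides total 99.99 pbw; against the stated basis, 99.99 pbw — a pure rounding effect).
Whole-batch sum: Σ batch = 107.0 pbw; loss to ignition Σ batch·LOI = 6.980 pbw; yield: glass divided by total = 93.47%.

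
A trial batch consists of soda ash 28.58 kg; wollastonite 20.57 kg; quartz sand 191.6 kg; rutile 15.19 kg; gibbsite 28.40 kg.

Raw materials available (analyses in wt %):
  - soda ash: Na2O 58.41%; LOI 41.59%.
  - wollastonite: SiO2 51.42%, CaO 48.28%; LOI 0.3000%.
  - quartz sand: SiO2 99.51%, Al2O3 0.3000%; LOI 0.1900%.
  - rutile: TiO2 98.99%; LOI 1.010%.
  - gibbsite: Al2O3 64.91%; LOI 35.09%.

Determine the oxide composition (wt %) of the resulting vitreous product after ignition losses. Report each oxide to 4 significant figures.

In-progress results are displayed, rounded to 4 significant figures, as written. Full float precision is carried throughout; every reported figure undergoes a single rounding. The derived quantities, including the totals, yield, the five compositions, LOI, glass mass, are carried from the weighed amounts for 261.9 kg of glass at exact precision as written in problem or answer.
Oxide masses out of the charge:
  SiO2: 20.57·0.5142 + 191.6·0.9951 = 201.2 kg
  TiO2: 15.19·0.9899 = 15.04 kg
  Na2O: 28.58·0.5841 = 16.69 kg
  Al2O3: 191.6·0.003000 + 28.40·0.6491 = 19.01 kg
  CaO: 20.57·0.4828 = 9.931 kg
LOI: 28.58·0.4159 + 20.57·0.003000 + 191.6·0.001900 + 15.19·0.01010 + 28.40·0.3509 = 22.43 kg
The glass mass, total less LOI, = 284.3 − 22.43 = 261.9 kg (matching Σ of the oxides)
each wt % is 100 × oxide ÷ glass

Glass mass = 261.9 kg (batch 284.3 − LOI 22.43).
Composition: SiO2 76.84%, TiO2 5.741%, Na2O 6.374%, Al2O3 7.258%, CaO 3.792%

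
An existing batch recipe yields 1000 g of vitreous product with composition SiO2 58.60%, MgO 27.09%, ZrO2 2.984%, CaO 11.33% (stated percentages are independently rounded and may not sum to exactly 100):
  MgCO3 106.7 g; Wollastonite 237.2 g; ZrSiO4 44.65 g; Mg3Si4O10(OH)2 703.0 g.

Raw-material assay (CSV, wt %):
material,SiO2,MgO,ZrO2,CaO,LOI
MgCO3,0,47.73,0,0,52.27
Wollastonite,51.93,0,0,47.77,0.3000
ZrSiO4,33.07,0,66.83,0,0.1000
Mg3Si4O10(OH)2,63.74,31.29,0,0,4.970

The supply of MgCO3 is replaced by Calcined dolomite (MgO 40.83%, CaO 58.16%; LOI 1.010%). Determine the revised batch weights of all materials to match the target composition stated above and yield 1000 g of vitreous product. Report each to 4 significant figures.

The working math keeps full precision through every step; working values are printed (rounded to four significant digits) when written out — a single rounding yields each reported number — derived quantities (LOI, the four compositions, totals, the yield, net glass mass) are re-derived at full precision from the weighed amounts per 1000 g of glass, as written in the problem or the answer.
Per-oxide target masses for 1000 g vitreous product:
  SiO2: 58.60% × 1000 = 586.0 g
  MgO: 27.09% × 1000 = 270.9 g
  ZrO2: 2.984% × 1000 = 29.84 g
  CaO: 11.33% × 1000 = 113.3 g
Mass-balance tally per oxide on the weights just shown, per the basis as stated (target by target, the sums agree inside rounding margins):
  SiO2: 150.9·0.5193 + 44.65·0.3307 + 773.3·0.6374 = 586.0 g (target 586.0 g)
  MgO: 70.89·0.4083 + 773.3·0.3129 = 270.9 g (target 270.9 g)
  ZrO2: 44.65·0.6683 = 29.84 g (target 29.84 g)
  CaO: 70.89·0.5816 + 150.9·0.4777 = 113.3 g (target 113.3 g)
Glass-mass sanity pass: batch total minus LOI = 1000 g (per-oxide target masses sum to 1000 g; with the basis standing at 1000 g — any gap is answer rounding).
Whole-batch sum: Σ batch = 1040 g; ignition loss, Σ(batch × LOI) = 39.65 g; as yield: glass ÷ batch → 96.19%.

Revised batch per 1000 g vitreous product:
  Calcined dolomite: 70.89 g
  Wollastonite: 150.9 g
  ZrSiO4: 44.65 g
  Mg3Si4O10(OH)2: 773.3 g
Total batch = 1040 g; LOI loss = 39.65 g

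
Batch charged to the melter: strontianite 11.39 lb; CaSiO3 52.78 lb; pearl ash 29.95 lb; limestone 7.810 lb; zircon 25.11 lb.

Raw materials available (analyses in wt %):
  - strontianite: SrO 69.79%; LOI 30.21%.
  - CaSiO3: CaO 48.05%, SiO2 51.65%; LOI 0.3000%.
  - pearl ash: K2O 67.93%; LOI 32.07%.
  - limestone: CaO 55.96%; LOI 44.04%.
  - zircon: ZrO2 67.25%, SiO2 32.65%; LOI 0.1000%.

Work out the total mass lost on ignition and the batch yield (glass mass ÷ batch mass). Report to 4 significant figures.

Each numeric step runs at full float precision at all times — rounding to four significant figures applies to each intermediate as printed. Each reported figure is rounded just once. The derived quantities (ignition loss, yield, the five compositions, net glass mass, totals) are recomputed from the batch weights per 110.4 lb of glass in exact precision as quoted within problem or answer.
Per-material ignition loss:
  strontianite: 11.39 × 0.3021 = 3.441 lb
  CaSiO3: 52.78 × 0.003000 = 0.1583 lb
  pearl ash: 29.95 × 0.3207 = 9.605 lb
  limestone: 7.810 × 0.4404 = 3.440 lb
  zircon: 25.11 × 0.001000 = 0.02511 lb
Total LOI = 16.67 lb
Glass = batch − LOI = 127.0 − 16.67 = 110.4 lb

LOI loss = 16.67 lb; glass = 110.4 lb; yield = 86.88%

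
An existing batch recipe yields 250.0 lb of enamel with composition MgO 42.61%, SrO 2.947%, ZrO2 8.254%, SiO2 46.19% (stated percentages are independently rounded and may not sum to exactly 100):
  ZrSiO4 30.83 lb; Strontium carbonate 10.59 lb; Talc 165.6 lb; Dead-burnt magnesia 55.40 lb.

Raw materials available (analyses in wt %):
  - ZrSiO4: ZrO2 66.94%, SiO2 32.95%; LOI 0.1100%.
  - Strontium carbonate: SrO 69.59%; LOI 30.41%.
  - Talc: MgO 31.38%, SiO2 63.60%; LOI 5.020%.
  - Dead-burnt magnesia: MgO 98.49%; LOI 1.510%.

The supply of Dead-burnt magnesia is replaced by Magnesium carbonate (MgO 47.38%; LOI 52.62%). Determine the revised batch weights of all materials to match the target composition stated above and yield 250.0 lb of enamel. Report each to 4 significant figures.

Revised batch per 250.0 lb enamel:
  ZrSiO4: 30.83 lb
  Strontium carbonate: 10.59 lb
  Talc: 165.6 lb
  Magnesium carbonate: 115.2 lb
Total batch = 322.2 lb; LOI loss = 72.19 lb

Each numeric step keeps exact precision from start to finish — mid-chain values are printed with 4-significant-digit rounding across the worked steps; a single rounding finalizes every reported number. Derived quantities (glass mass, the four compositions, totals, LOI, the yield) are re-derived at exact precision using the weight values per 250.0 lb of glass as written in the problem or the answer.
Oxide mass targets, per 250.0 lb enamel:
  MgO: 42.61% × 250.0 = 106.5 lb
  SrO: 2.947% × 250.0 = 7.368 lb
  ZrO2: 8.254% × 250.0 = 20.64 lb
  SiO2: 46.19% × 250.0 = 115.5 lb
Verifying the oxide balance per the reported batch figures, for the quoted basis mass (every target is met by its sum exact up to rounding of places):
  MgO: 165.6·0.3138 + 115.2·0.4738 = 106.5 lb (target 106.5 lb)
  SrO: 10.59·0.6959 = 7.370 lb (target 7.368 lb)
  ZrO2: 30.83·0.6694 = 20.64 lb (target 20.64 lb)
  SiO2: 30.83·0.3295 + 165.6·0.6360 = 115.5 lb (target 115.5 lb)
Auditing the glass mass value: batch Σ − ignition loss = 250.0 lb (the targets, summed, come to 250.0 lb; against the stated basis, 250.0 lb — rounding explains the deltas).
Batch grand total — Σ batch = 322.2 lb; LOI removed, Σ of batch·LOI: 72.19 lb; yield: glass divided by total = 77.60%.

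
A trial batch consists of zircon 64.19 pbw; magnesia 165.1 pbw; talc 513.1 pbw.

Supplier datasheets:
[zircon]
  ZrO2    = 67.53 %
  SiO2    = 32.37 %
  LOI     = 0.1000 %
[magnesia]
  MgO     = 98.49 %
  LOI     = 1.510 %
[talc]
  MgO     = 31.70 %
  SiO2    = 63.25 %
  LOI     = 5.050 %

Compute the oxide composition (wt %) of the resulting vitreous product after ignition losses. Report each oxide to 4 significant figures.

Glass mass = 713.9 pbw (batch 742.4 − LOI 28.47).
Composition: ZrO2 6.072%, MgO 45.56%, SiO2 48.37%

Values along the way are displayed, rounded to four significant digits, in the working; each numeric step holds full precision throughout; each reported result undergoes a single rounding. All derived quantities are re-derived using the weight values on 713.9 pbw of glass in exact precision (the three compositions, glass mass, totals, ignition loss, the yield), as quoted within problem or answer.
Delivered oxide masses:
  ZrO2: 64.19·0.6753 = 43.35 pbw
  MgO: 165.1·0.9849 + 513.1·0.3170 = 325.3 pbw
  SiO2: 64.19·0.3237 + 513.1·0.6325 = 345.3 pbw
LOI: 64.19·0.001000 + 165.1·0.01510 + 513.1·0.05050 = 28.47 pbw
Resulting glass, batch − LOI: 742.4 − 28.47 = 713.9 pbw (matching Σ of the oxides)
each oxide over glass, ×100, is wt %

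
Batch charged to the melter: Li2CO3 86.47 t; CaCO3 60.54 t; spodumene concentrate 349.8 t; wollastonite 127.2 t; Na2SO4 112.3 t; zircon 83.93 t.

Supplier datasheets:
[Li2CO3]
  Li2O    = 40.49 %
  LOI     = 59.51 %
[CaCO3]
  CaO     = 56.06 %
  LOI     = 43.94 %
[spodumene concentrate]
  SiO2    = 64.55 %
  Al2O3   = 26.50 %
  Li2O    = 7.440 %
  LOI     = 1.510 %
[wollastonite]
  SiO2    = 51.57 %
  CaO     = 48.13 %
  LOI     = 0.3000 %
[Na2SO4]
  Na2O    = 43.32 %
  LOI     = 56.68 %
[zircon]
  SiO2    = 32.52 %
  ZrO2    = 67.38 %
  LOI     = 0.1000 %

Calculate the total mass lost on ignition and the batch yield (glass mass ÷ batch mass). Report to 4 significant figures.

All internal work maintains exact precision all the way through; values along the way are displayed rounded to four significant figures across the worked steps; each reported figure undergoes a single rounding — derived quantities (ignition loss, the totals, the yield, net glass mass, six oxide percentages) are recomputed at full float precision starting from the weights for 672.8 t of glass, as given in the problem or the answer.
Material-by-material LOI:
  Li2CO3: 86.47 × 0.5951 = 51.46 t
  CaCO3: 60.54 × 0.4394 = 26.60 t
  spodumene concentrate: 349.8 × 0.01510 = 5.282 t
  wollastonite: 127.2 × 0.003000 = 0.3816 t
  Na2SO4: 112.3 × 0.5668 = 63.65 t
  zircon: 83.93 × 0.001000 = 0.08393 t
Total LOI = 147.5 t
Glass = batch − LOI = 820.2 − 147.5 = 672.8 t

LOI loss = 147.5 t; glass = 672.8 t; yield = 82.02%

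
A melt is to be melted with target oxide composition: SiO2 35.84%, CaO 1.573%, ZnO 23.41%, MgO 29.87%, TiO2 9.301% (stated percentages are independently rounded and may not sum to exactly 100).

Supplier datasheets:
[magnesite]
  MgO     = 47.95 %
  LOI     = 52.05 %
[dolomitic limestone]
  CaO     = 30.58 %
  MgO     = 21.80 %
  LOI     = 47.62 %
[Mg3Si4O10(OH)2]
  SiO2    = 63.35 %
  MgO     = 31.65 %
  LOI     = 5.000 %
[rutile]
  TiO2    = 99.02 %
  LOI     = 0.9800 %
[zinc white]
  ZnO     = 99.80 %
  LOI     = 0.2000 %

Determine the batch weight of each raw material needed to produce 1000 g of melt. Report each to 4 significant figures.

Mid-chain values are shown rounded off to 4 significant figures when written out; all arithmetic carries exact precision at all times — a single rounding finalizes every reported result. All derived quantities, including the totals, the yield, glass mass, LOI, five oxide percentages, are rebuilt using the weight values at 1000 g of glass at full precision precisely as stated by question or answer.
Target masses of each oxide per 1000 g melt:
  SiO2: 35.84% × 1000 = 358.4 g
  CaO: 1.573% × 1000 = 15.73 g
  ZnO: 23.41% × 1000 = 234.1 g
  MgO: 29.87% × 1000 = 298.7 g
  TiO2: 9.301% × 1000 = 93.01 g
Mass-balance tally per oxide working from each reported weight, relative to the basis at hand (oxide sums agree with the targets exact up to rounding of places):
  SiO2: 565.7·0.6335 = 358.4 g (target 358.4 g)
  CaO: 51.44·0.3058 = 15.73 g (target 15.73 g)
  ZnO: 234.6·0.9980 = 234.1 g (target 234.1 g)
  MgO: 226.1·0.4795 + 51.44·0.2180 + 565.7·0.3165 = 298.7 g (target 298.7 g)
  TiO2: 93.93·0.9902 = 93.01 g (target 93.01 g)
Glass-mass bookkeeping: whole batch net of LOI = 999.9 g (oxide target masses add up to 999.9 g; versus the stated basis of 1000 g — rounding explains the deltas).
Whole-batch sum: Σ batch = 1172 g; LOI removed, Σ of batch·LOI: 171.9 g; yield, glass over the total, = 85.33%.

Batch per 1000 g melt:
  magnesite: 226.1 g
  dolomitic limestone: 51.44 g
  Mg3Si4O10(OH)2: 565.7 g
  rutile: 93.93 g
  zinc white: 234.6 g
Total batch = 1172 g; LOI loss = 171.9 g; yield = 85.33%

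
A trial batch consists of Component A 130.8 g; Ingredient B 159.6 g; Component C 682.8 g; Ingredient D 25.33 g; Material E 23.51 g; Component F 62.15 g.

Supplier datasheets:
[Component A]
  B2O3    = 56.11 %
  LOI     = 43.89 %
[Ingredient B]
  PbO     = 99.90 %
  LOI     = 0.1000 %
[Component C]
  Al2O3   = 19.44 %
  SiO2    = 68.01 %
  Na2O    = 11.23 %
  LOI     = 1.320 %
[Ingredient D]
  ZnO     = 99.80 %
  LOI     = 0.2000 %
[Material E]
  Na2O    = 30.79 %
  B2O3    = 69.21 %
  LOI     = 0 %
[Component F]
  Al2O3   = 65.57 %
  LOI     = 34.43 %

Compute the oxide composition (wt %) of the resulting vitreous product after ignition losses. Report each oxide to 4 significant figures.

In-progress results are printed rounded off to 4 significant figures within the worked lines. The whole derivation holds full precision all the way through. Exactly one rounding goes into every reported value. Derived quantities are computed at exact precision (totals, net glass mass, the yield, the six compositions, LOI) from the weighed amounts for 996.2 g of glass exactly as shown in either problem or answer.
Oxide-by-oxide delivered mass:
  PbO: 159.6·0.9990 = 159.4 g
  Al2O3: 682.8·0.1944 + 62.15·0.6557 = 173.5 g
  SiO2: 682.8·0.6801 = 464.4 g
  ZnO: 25.33·0.9980 = 25.28 g
  Na2O: 682.8·0.1123 + 23.51·0.3079 = 83.92 g
  B2O3: 130.8·0.5611 + 23.51·0.6921 = 89.66 g
LOI: 130.8·0.4389 + 159.6·0.001000 + 682.8·0.01320 + 25.33·0.002000 + 62.15·0.3443 = 88.03 g
Net of LOI, the glass mass = 1084 − 88.03 = 996.2 g (= the summed oxide contributions)
each wt % is 100 × oxide ÷ glass

Glass mass = 996.2 g (batch 1084 − LOI 88.03).
Composition: PbO 16.01%, Al2O3 17.42%, SiO2 46.62%, ZnO 2.538%, Na2O 8.424%, B2O3 9.001%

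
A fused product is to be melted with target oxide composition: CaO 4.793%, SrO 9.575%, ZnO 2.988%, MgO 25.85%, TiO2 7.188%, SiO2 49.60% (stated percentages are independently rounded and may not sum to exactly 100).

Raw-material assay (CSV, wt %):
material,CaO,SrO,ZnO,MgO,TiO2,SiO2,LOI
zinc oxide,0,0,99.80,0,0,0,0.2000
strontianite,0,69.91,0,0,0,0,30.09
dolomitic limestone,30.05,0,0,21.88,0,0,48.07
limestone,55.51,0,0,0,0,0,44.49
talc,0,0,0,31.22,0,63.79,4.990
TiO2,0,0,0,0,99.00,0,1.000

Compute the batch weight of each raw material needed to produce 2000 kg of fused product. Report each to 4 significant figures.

The intermediate values are displayed, with 4-significant-figure rounding, within the worked lines. Every computation keeps full float precision through the solve. Every reported figure is rounded only once; the derived quantities are recomputed using the weight values at 2000 kg of glass at exact precision (yield, the six compositions, the totals, net glass mass, LOI), as given in question or answer.
Target oxide masses per 2000 kg fused product:
  CaO: 4.793% × 2000 = 95.86 kg
  SrO: 9.575% × 2000 = 191.5 kg
  ZnO: 2.988% × 2000 = 59.76 kg
  MgO: 25.85% × 2000 = 517.0 kg
  TiO2: 7.188% × 2000 = 143.8 kg
  SiO2: 49.60% × 2000 = 992.0 kg
Mass-balance tally per oxide on the weights just shown, per the basis as stated (target by target, the sums agree exact up to rounding of places):
  CaO: 144.0·0.3005 + 94.76·0.5551 = 95.87 kg (target 95.86 kg)
  SrO: 273.9·0.6991 = 191.5 kg (target 191.5 kg)
  ZnO: 59.88·0.9980 = 59.76 kg (target 59.76 kg)
  MgO: 144.0·0.2188 + 1555·0.3122 = 517.0 kg (target 517.0 kg)
  TiO2: 145.2·0.9900 = 143.7 kg (target 143.8 kg)
  SiO2: 1555·0.6379 = 991.9 kg (target 992.0 kg)
The glass-mass cross-check: whole batch net of LOI = 2000 kg (the targets, summed, come to 2000 kg; the stated basis being 2000 kg — a pure rounding effect).
Total batch = Σ batch = 2273 kg; loss to ignition Σ batch·LOI = 273.0 kg; glass ÷ batch gives a yield of 87.99%.

Batch per 2000 kg fused product:
  zinc oxide: 59.88 kg
  strontianite: 273.9 kg
  dolomitic limestone: 144.0 kg
  limestone: 94.76 kg
  talc: 1555 kg
  TiO2: 145.2 kg
Total batch = 2273 kg; LOI loss = 273.0 kg; yield = 87.99%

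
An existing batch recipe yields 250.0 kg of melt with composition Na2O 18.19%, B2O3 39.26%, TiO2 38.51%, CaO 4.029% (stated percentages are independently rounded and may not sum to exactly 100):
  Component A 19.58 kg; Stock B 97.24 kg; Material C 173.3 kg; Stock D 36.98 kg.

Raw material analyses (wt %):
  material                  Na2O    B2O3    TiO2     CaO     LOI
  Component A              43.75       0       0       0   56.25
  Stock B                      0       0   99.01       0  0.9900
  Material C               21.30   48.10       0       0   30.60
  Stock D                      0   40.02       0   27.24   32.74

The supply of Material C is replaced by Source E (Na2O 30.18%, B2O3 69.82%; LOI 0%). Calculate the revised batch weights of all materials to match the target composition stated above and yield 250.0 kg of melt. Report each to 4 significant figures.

Revised batch per 250.0 kg melt:
  Component A: 21.59 kg
  Stock B: 97.24 kg
  Source E: 119.4 kg
  Stock D: 36.98 kg
Total batch = 275.2 kg; LOI loss = 25.21 kg

The intermediate values are printed, rounded to four significant digits, between the steps. The working math maintains full float precision at every stage; a single rounding completes every reported number; derived quantities are computed using the weight values for 250.0 kg of glass at full float precision (four oxide percentages, LOI, totals, yield, glass mass), precisely as stated by the question or the answer.
Oxide-by-oxide targets in 250.0 kg melt:
  Na2O: 18.19% × 250.0 = 45.48 kg
  B2O3: 39.26% × 250.0 = 98.15 kg
  TiO2: 38.51% × 250.0 = 96.28 kg
  CaO: 4.029% × 250.0 = 10.07 kg
Per-oxide balance check given the weights on record, against the basis in use (each sum matches its target mass once rounding is allowed for):
  Na2O: 21.59·0.4375 + 119.4·0.3018 = 45.48 kg (target 45.48 kg)
  B2O3: 119.4·0.6982 + 36.98·0.4002 = 98.16 kg (target 98.15 kg)
  TiO2: 97.24·0.9901 = 96.28 kg (target 96.28 kg)
  CaO: 36.98·0.2724 = 10.07 kg (target 10.07 kg)
Mass balance on the glass: batch Σ − ignition loss = 250.0 kg (per-oxide target masses sum to 250.0 kg; against the stated basis, 250.0 kg — gaps are rounding artifacts).
Total batch = Σ batch = 275.2 kg; LOI loss = Σ batch·LOI = 25.21 kg; yield, glass over the total, = 90.84%.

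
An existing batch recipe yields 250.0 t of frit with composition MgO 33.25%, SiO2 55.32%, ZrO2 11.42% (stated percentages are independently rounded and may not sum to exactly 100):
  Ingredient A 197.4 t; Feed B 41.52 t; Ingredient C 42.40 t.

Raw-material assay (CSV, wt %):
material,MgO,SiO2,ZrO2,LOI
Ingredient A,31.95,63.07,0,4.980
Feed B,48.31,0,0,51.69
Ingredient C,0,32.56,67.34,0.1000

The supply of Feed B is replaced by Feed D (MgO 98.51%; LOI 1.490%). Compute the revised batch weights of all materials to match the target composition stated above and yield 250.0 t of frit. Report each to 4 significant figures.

Exact precision is kept through every step; values along the way appear (rounded to four significant figures) across the worked steps. Each reported value is rounded exactly once. All derived quantities are carried in full float precision (the totals, yield, the three compositions, LOI, glass mass) starting from the weights per 250.0 t of glass exactly as shown in either problem or answer.
Oxide mass targets, per 250.0 t frit:
  MgO: 33.25% × 250.0 = 83.12 t
  SiO2: 55.32% × 250.0 = 138.3 t
  ZrO2: 11.42% × 250.0 = 28.55 t
Balance tally, oxide-wise, given the weights on record, relative to the basis at hand (summed amounts equal target values exact up to rounding of places):
  MgO: 197.4·0.3195 + 20.36·0.9851 = 83.13 t (target 83.12 t)
  SiO2: 197.4·0.6307 + 42.40·0.3256 = 138.3 t (target 138.3 t)
  ZrO2: 42.40·0.6734 = 28.55 t (target 28.55 t)
Auditing the glass mass value: the batch minus its LOI: 250.0 t (the Σ of target masses is 250.0 t; against the stated basis, 250.0 t — any gap is answer rounding).
Batch total: Σ batch = 260.2 t; ignition loss, Σ(batch × LOI) = 10.18 t; yield = glass ÷ total batch = 96.09%.

Revised batch per 250.0 t frit:
  Ingredient A: 197.4 t
  Feed D: 20.36 t
  Ingredient C: 42.40 t
Total batch = 260.2 t; LOI loss = 10.18 t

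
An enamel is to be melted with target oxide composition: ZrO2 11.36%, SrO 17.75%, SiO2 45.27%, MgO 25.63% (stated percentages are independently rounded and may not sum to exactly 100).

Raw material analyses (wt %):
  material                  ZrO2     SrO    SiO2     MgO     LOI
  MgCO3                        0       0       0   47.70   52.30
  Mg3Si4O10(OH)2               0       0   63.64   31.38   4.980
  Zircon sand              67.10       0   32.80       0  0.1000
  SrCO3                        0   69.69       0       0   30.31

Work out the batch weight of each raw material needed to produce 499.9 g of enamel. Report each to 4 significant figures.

Each numeric step maintains full float precision end to end — in-progress results are shown (rounded to 4 significant figures) in the printout — each reported value undergoes a single rounding. Derived quantities, which include four oxide percentages, LOI, the totals, the yield, glass mass, are re-derived at full precision, exactly as printed in either problem or answer, from the weighed amounts for 499.9 g of glass.
Target oxide masses per 499.9 g enamel:
  ZrO2: 11.36% × 499.9 = 56.79 g
  SrO: 17.75% × 499.9 = 88.73 g
  SiO2: 45.27% × 499.9 = 226.3 g
  MgO: 25.63% × 499.9 = 128.1 g
A balance pass over the oxides, on the weights just shown, against the basis in use (sums match the target masses net of answer rounding effects):
  ZrO2: 84.63·0.6710 = 56.79 g (target 56.79 g)
  SrO: 127.3·0.6969 = 88.72 g (target 88.73 g)
  SiO2: 312.0·0.6364 + 84.63·0.3280 = 226.3 g (target 226.3 g)
  MgO: 63.36·0.4770 + 312.0·0.3138 = 128.1 g (target 128.1 g)
Glass mass check: net batch after ignition = 499.9 g (oxide target masses add up to 499.9 g; against the stated basis, 499.9 g — differing by rounding only).
Summing the batch: Σ batch = 587.3 g; LOI removed, Σ of batch·LOI: 87.34 g; glass ÷ batch gives a yield of 85.13%.

Batch per 499.9 g enamel:
  MgCO3: 63.36 g
  Mg3Si4O10(OH)2: 312.0 g
  Zircon sand: 84.63 g
  SrCO3: 127.3 g
Total batch = 587.3 g; LOI loss = 87.34 g; yield = 85.13%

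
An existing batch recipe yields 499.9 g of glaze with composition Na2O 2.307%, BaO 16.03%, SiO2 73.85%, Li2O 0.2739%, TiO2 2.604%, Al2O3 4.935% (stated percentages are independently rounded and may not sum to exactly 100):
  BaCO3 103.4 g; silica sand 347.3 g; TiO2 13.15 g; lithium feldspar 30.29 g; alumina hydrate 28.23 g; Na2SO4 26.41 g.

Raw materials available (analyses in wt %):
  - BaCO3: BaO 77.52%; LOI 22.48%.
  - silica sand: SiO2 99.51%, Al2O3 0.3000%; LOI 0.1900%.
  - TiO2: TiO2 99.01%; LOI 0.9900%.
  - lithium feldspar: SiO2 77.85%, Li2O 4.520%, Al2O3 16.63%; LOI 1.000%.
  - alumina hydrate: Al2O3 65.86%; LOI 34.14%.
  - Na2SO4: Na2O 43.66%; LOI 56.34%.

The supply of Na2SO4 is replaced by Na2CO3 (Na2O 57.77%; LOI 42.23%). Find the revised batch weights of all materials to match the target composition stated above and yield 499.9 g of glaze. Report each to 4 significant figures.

All arithmetic keeps full float precision at each step; in-progress results appear rounded to 4 significant figures as written; each reported value takes just one rounding; derived quantities, including the totals, net glass mass, six oxide percentages, the yield, LOI, are computed from the weighed amounts at 499.9 g of glass in full precision as set out in the problem or the answer.
Oxide-by-oxide targets in 499.9 g glaze:
  Na2O: 2.307% × 499.9 = 11.53 g
  BaO: 16.03% × 499.9 = 80.13 g
  SiO2: 73.85% × 499.9 = 369.2 g
  Li2O: 0.2739% × 499.9 = 1.369 g
  TiO2: 2.604% × 499.9 = 13.02 g
  Al2O3: 4.935% × 499.9 = 24.67 g
Mass-balance tally per oxide given the weights on record, against the basis in use (delivered sums recover each target up to rounding of the answer):
  Na2O: 19.96·0.5777 = 11.53 g (target 11.53 g)
  BaO: 103.4·0.7752 = 80.16 g (target 80.13 g)
  SiO2: 347.3·0.9951 + 30.29·0.7785 = 369.2 g (target 369.2 g)
  Li2O: 30.29·0.04520 = 1.369 g (target 1.369 g)
  TiO2: 13.15·0.9901 = 13.02 g (target 13.02 g)
  Al2O3: 347.3·0.003000 + 30.29·0.1663 + 28.23·0.6586 = 24.67 g (target 24.67 g)
Mass balance on the glass: total batch − LOI = 499.9 g (targets for the oxides total 499.9 g; with the basis standing at 499.9 g — gaps are rounding artifacts).
Summing the batch: Σ batch = 542.3 g; Σ batch·LOI gives LOI loss = 42.40 g; the yield ratio, glass ÷ batch: 92.18%.

Revised batch per 499.9 g glaze:
  BaCO3: 103.4 g
  silica sand: 347.3 g
  TiO2: 13.15 g
  lithium feldspar: 30.29 g
  alumina hydrate: 28.23 g
  Na2CO3: 19.96 g
Total batch = 542.3 g; LOI loss = 42.40 g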